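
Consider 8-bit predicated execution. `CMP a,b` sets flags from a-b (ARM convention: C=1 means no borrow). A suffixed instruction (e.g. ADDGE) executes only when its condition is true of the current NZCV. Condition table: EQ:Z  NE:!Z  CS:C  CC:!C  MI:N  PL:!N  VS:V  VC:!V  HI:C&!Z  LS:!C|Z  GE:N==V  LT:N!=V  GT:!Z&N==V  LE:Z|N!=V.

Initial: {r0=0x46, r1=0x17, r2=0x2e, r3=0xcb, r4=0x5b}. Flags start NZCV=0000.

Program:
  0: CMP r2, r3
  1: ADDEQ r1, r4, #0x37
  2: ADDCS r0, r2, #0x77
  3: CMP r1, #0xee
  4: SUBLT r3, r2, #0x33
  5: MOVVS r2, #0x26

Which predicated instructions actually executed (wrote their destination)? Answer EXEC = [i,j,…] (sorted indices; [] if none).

EXEC = []

[0] flags=0000 → (cmp)
[1] flags=0000 EQ?F → skip
[2] flags=0000 CS?F → skip
[3] flags=0000 → (cmp)
[4] flags=0000 LT?F → skip
[5] flags=0000 VS?F → skip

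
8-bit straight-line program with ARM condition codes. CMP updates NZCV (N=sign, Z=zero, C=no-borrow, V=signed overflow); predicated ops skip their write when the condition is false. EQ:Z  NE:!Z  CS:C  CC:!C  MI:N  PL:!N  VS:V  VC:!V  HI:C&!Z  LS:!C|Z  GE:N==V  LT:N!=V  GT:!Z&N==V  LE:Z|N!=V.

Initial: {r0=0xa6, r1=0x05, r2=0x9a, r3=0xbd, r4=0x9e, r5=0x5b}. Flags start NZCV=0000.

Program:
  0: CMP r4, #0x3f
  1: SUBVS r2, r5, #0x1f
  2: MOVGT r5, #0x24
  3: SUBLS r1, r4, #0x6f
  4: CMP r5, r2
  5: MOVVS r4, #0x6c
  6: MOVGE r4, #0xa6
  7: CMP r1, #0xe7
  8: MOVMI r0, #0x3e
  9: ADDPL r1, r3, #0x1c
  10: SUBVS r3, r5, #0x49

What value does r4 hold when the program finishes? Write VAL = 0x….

[0] flags=0011 → (cmp)
[1] flags=0011 VS?T → r2=0x3c
[2] flags=0011 GT?F → skip
[3] flags=0011 LS?F → skip
[4] flags=0010 → (cmp)
[5] flags=0010 VS?F → skip
[6] flags=0010 GE?T → r4=0xa6
[7] flags=0000 → (cmp)
[8] flags=0000 MI?F → skip
[9] flags=0000 PL?T → r1=0xd9
[10] flags=0000 VS?F → skip

VAL = 0xa6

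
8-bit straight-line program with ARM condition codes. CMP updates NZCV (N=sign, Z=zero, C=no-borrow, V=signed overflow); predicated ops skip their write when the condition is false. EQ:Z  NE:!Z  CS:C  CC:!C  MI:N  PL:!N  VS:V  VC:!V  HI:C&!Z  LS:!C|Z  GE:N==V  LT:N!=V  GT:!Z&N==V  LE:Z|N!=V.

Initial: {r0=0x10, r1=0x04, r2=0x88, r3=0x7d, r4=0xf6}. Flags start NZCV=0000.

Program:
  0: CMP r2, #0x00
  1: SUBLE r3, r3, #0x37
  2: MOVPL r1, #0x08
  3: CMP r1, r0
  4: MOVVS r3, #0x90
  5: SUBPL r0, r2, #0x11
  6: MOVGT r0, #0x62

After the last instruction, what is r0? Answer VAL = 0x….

[0] flags=1010 → (cmp)
[1] flags=1010 LE?T → r3=0x46
[2] flags=1010 PL?F → skip
[3] flags=1000 → (cmp)
[4] flags=1000 VS?F → skip
[5] flags=1000 PL?F → skip
[6] flags=1000 GT?F → skip

VAL = 0x10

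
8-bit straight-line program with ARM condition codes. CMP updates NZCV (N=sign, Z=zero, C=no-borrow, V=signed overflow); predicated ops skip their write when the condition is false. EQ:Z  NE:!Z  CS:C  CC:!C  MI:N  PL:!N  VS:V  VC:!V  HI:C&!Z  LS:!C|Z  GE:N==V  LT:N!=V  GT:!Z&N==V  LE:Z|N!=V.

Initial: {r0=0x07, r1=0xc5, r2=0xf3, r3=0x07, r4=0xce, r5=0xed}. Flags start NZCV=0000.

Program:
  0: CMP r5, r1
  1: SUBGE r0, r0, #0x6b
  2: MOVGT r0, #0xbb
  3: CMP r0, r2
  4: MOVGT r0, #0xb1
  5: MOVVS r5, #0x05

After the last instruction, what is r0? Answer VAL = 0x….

[0] flags=0010 → (cmp)
[1] flags=0010 GE?T → r0=0x9c
[2] flags=0010 GT?T → r0=0xbb
[3] flags=1000 → (cmp)
[4] flags=1000 GT?F → skip
[5] flags=1000 VS?F → skip

VAL = 0xbb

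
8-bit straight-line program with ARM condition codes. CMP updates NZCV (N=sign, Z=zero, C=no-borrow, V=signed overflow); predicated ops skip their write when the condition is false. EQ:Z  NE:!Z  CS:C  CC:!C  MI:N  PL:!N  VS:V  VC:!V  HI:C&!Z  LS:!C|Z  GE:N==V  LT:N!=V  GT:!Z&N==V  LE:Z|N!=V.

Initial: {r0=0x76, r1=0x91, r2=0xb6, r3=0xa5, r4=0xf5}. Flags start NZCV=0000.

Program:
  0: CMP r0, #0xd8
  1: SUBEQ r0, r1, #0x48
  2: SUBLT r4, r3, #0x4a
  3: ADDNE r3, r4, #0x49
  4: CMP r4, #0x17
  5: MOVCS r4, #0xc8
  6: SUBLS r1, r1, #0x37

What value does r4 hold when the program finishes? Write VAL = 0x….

VAL = 0xc8

[0] flags=1001 → (cmp)
[1] flags=1001 EQ?F → skip
[2] flags=1001 LT?F → skip
[3] flags=1001 NE?T → r3=0x3e
[4] flags=1010 → (cmp)
[5] flags=1010 CS?T → r4=0xc8
[6] flags=1010 LS?F → skip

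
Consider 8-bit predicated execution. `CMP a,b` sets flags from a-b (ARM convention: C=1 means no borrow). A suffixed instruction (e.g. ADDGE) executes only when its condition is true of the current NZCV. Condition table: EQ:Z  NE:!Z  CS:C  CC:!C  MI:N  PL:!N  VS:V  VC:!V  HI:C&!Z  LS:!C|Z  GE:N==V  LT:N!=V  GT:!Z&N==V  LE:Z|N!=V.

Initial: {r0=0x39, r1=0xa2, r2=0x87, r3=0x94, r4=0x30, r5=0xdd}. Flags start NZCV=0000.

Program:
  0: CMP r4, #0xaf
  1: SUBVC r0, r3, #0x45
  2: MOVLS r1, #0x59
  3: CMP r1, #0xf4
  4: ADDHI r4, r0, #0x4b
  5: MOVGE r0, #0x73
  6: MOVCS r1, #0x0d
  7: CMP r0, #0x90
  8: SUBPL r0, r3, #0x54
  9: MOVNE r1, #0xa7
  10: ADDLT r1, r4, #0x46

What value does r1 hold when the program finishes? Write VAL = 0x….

[0] flags=1001 → (cmp)
[1] flags=1001 VC?F → skip
[2] flags=1001 LS?T → r1=0x59
[3] flags=0000 → (cmp)
[4] flags=0000 HI?F → skip
[5] flags=0000 GE?T → r0=0x73
[6] flags=0000 CS?F → skip
[7] flags=1001 → (cmp)
[8] flags=1001 PL?F → skip
[9] flags=1001 NE?T → r1=0xa7
[10] flags=1001 LT?F → skip

VAL = 0xa7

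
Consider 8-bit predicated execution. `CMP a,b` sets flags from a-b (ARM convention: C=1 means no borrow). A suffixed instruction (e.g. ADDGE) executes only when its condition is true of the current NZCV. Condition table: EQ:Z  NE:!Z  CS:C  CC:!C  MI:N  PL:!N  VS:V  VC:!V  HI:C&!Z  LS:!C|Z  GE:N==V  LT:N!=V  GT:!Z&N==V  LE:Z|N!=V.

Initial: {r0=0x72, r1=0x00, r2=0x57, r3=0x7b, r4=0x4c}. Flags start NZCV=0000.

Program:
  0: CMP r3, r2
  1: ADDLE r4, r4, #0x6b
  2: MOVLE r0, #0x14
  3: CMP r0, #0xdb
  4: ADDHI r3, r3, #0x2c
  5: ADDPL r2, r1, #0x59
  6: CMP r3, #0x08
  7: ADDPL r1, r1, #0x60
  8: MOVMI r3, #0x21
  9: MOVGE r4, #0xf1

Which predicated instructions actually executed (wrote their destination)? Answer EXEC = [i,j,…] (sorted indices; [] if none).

0: ✓ CMP  NZCV=0010
1: · ADDLE
2: · MOVLE
3: ✓ CMP  NZCV=1001
4: · ADDHI
5: · ADDPL
6: ✓ CMP  NZCV=0010
7: ✓ ADDPL  r1←0x60
8: · MOVMI
9: ✓ MOVGE  r4←0xf1

EXEC = [7,9]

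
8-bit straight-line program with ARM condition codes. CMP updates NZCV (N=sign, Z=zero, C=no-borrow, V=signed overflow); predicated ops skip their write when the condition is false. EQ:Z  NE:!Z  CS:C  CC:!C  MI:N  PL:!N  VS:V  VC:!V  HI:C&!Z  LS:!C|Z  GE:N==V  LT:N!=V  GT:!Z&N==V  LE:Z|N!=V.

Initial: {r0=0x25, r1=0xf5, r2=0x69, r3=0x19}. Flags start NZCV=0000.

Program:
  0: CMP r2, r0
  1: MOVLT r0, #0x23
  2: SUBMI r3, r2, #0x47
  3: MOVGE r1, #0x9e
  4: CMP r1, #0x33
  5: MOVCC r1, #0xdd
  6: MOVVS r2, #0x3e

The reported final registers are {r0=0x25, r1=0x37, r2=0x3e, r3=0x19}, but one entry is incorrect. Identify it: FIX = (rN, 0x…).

FIX = (r1, 0x9e)

0: ✓ CMP  NZCV=0010
1: · MOVLT
2: · SUBMI
3: ✓ MOVGE  r1←0x9e
4: ✓ CMP  NZCV=0011
5: · MOVCC
6: ✓ MOVVS  r2←0x3e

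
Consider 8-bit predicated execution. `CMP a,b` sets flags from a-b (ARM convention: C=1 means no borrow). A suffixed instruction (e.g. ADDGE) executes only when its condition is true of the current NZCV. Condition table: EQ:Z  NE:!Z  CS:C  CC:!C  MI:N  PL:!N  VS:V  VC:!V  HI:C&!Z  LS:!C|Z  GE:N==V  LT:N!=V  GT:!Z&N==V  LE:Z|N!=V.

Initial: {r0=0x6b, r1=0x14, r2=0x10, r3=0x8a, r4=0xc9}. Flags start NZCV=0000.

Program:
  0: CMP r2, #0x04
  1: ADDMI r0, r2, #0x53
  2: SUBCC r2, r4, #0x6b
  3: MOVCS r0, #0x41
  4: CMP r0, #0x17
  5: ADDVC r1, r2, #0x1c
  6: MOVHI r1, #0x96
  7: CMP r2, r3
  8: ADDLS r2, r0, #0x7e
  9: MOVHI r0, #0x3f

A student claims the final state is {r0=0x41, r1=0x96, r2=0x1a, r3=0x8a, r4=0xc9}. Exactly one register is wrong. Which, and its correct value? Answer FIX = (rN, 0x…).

FIX = (r2, 0xbf)

[0] flags=0010 → (cmp)
[1] flags=0010 MI?F → skip
[2] flags=0010 CC?F → skip
[3] flags=0010 CS?T → r0=0x41
[4] flags=0010 → (cmp)
[5] flags=0010 VC?T → r1=0x2c
[6] flags=0010 HI?T → r1=0x96
[7] flags=1001 → (cmp)
[8] flags=1001 LS?T → r2=0xbf
[9] flags=1001 HI?F → skip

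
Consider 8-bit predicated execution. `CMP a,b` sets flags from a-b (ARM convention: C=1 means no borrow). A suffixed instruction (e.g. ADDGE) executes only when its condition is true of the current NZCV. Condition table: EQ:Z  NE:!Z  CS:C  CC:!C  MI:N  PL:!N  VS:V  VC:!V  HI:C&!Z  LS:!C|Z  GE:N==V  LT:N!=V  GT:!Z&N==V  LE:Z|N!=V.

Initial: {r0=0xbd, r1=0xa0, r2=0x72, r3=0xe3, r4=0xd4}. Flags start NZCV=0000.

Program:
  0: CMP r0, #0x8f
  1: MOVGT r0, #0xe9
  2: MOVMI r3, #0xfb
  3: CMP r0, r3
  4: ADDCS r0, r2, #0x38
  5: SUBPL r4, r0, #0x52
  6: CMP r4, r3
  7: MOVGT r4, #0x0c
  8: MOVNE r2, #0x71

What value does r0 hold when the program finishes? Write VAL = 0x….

VAL = 0xaa

0: ✓ CMP  NZCV=0010
1: ✓ MOVGT  r0←0xe9
2: · MOVMI
3: ✓ CMP  NZCV=0010
4: ✓ ADDCS  r0←0xaa
5: ✓ SUBPL  r4←0x58
6: ✓ CMP  NZCV=0000
7: ✓ MOVGT  r4←0x0c
8: ✓ MOVNE  r2←0x71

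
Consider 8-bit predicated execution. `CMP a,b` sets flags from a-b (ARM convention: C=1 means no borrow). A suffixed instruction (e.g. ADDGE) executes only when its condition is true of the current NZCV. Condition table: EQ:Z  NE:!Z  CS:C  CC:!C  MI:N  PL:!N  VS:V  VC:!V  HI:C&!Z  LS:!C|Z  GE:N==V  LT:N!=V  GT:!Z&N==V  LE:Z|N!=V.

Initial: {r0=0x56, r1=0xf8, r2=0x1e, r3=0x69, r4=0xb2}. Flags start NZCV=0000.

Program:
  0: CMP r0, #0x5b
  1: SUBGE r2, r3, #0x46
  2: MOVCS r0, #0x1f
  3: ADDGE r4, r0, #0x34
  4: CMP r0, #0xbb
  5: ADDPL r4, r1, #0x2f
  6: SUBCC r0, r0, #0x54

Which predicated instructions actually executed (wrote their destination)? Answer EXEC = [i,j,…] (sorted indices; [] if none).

EXEC = [6]

0: ✓ CMP  NZCV=1000
1: · SUBGE
2: · MOVCS
3: · ADDGE
4: ✓ CMP  NZCV=1001
5: · ADDPL
6: ✓ SUBCC  r0←0x02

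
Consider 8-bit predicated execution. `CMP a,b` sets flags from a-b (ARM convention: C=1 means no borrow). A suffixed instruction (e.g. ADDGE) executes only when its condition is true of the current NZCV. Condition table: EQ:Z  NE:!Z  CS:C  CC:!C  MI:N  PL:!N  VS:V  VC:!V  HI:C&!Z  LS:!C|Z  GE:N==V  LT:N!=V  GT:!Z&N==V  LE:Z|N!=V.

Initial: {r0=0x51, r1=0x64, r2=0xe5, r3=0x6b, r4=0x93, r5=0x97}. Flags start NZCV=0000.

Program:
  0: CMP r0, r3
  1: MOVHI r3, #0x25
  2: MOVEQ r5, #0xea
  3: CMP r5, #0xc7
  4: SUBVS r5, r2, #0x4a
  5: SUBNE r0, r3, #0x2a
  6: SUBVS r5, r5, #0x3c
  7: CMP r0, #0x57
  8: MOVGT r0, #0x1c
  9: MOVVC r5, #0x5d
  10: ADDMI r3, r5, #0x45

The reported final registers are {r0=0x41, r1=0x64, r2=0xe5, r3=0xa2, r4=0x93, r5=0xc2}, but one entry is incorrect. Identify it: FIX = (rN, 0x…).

FIX = (r5, 0x5d)

0: ✓ CMP  NZCV=1000
1: · MOVHI
2: · MOVEQ
3: ✓ CMP  NZCV=1000
4: · SUBVS
5: ✓ SUBNE  r0←0x41
6: · SUBVS
7: ✓ CMP  NZCV=1000
8: · MOVGT
9: ✓ MOVVC  r5←0x5d
10: ✓ ADDMI  r3←0xa2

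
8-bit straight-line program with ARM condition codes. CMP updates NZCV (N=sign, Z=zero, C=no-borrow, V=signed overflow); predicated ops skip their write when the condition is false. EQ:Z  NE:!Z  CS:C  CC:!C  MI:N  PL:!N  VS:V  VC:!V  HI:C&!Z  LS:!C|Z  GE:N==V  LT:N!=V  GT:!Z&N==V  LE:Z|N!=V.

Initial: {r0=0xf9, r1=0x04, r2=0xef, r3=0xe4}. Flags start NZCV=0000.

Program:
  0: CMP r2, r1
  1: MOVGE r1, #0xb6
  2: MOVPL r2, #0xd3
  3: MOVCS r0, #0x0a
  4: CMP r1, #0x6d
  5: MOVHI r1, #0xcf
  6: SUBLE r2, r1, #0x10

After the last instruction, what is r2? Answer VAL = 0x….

0: ✓ CMP  NZCV=1010
1: · MOVGE
2: · MOVPL
3: ✓ MOVCS  r0←0x0a
4: ✓ CMP  NZCV=1000
5: · MOVHI
6: ✓ SUBLE  r2←0xf4

VAL = 0xf4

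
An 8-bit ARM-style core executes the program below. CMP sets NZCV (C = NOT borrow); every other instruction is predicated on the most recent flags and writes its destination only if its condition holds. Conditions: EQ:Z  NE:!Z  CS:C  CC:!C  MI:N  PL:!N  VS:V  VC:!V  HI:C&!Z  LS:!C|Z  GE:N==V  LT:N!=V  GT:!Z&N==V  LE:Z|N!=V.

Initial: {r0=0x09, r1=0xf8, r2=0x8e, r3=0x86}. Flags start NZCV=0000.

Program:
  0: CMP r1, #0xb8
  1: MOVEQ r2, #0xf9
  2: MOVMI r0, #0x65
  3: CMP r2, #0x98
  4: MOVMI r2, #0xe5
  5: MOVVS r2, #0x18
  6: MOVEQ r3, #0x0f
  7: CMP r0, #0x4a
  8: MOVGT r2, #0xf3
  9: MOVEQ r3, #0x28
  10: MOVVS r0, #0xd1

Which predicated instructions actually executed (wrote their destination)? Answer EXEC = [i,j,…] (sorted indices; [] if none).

EXEC = [4]

0: ✓ CMP  NZCV=0010
1: · MOVEQ
2: · MOVMI
3: ✓ CMP  NZCV=1000
4: ✓ MOVMI  r2←0xe5
5: · MOVVS
6: · MOVEQ
7: ✓ CMP  NZCV=1000
8: · MOVGT
9: · MOVEQ
10: · MOVVS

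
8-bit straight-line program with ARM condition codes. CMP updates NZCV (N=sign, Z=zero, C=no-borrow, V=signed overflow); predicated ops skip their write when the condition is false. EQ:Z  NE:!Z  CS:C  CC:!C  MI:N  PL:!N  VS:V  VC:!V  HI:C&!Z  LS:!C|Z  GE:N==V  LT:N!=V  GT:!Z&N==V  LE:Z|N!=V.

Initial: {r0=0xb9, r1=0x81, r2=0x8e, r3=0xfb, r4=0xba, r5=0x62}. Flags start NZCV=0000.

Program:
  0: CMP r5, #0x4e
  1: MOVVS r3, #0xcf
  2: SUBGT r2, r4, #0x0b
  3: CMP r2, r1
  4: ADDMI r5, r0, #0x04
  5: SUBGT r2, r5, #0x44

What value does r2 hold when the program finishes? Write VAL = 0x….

VAL = 0x1e

[0] flags=0010 → (cmp)
[1] flags=0010 VS?F → skip
[2] flags=0010 GT?T → r2=0xaf
[3] flags=0010 → (cmp)
[4] flags=0010 MI?F → skip
[5] flags=0010 GT?T → r2=0x1e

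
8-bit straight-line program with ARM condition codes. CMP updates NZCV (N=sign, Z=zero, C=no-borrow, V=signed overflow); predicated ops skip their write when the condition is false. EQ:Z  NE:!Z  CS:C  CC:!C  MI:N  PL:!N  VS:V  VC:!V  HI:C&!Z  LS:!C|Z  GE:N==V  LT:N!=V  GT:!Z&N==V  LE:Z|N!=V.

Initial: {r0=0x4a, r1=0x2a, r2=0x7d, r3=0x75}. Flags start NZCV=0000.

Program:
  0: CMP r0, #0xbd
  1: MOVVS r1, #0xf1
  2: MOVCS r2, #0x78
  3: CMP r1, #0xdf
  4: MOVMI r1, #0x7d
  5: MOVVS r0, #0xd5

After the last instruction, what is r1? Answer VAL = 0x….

VAL = 0xf1

[0] flags=1001 → (cmp)
[1] flags=1001 VS?T → r1=0xf1
[2] flags=1001 CS?F → skip
[3] flags=0010 → (cmp)
[4] flags=0010 MI?F → skip
[5] flags=0010 VS?F → skip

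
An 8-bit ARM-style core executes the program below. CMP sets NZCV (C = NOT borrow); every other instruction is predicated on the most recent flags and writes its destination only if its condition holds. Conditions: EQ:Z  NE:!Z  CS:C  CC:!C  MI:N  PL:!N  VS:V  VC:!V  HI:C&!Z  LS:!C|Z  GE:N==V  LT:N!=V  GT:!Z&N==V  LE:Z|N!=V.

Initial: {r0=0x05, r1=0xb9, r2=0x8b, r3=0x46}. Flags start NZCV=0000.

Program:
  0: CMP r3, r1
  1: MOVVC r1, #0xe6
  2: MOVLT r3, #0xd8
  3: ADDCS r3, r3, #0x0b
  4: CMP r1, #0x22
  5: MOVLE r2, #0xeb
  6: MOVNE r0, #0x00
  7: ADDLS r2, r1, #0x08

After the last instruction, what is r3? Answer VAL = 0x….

VAL = 0x46

[0] flags=1001 → (cmp)
[1] flags=1001 VC?F → skip
[2] flags=1001 LT?F → skip
[3] flags=1001 CS?F → skip
[4] flags=1010 → (cmp)
[5] flags=1010 LE?T → r2=0xeb
[6] flags=1010 NE?T → r0=0x00
[7] flags=1010 LS?F → skip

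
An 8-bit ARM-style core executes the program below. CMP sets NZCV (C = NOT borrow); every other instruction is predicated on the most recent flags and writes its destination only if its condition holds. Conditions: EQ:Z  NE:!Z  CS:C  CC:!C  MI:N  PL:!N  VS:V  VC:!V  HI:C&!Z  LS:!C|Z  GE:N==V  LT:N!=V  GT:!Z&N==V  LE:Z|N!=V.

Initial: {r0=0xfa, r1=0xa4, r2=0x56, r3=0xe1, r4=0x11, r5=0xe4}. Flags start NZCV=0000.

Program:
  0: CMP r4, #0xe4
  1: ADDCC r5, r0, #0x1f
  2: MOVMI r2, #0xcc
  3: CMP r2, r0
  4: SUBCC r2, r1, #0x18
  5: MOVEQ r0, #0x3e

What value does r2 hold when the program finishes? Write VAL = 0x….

VAL = 0x8c

[0] flags=0000 → (cmp)
[1] flags=0000 CC?T → r5=0x19
[2] flags=0000 MI?F → skip
[3] flags=0000 → (cmp)
[4] flags=0000 CC?T → r2=0x8c
[5] flags=0000 EQ?F → skip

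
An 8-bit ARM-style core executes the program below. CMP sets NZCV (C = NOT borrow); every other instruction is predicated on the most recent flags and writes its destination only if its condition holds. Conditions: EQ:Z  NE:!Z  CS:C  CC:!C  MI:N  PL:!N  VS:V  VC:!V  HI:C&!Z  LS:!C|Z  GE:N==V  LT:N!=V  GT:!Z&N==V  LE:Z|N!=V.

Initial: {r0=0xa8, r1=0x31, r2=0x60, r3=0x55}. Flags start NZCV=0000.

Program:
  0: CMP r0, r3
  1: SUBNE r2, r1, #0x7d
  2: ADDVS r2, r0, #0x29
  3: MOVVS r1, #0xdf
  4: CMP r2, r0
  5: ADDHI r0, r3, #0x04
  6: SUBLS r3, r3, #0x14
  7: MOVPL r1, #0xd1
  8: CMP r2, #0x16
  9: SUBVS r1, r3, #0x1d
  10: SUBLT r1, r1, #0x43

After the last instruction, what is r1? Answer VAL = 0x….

VAL = 0x8e

0: ✓ CMP  NZCV=0011
1: ✓ SUBNE  r2←0xb4
2: ✓ ADDVS  r2←0xd1
3: ✓ MOVVS  r1←0xdf
4: ✓ CMP  NZCV=0010
5: ✓ ADDHI  r0←0x59
6: · SUBLS
7: ✓ MOVPL  r1←0xd1
8: ✓ CMP  NZCV=1010
9: · SUBVS
10: ✓ SUBLT  r1←0x8e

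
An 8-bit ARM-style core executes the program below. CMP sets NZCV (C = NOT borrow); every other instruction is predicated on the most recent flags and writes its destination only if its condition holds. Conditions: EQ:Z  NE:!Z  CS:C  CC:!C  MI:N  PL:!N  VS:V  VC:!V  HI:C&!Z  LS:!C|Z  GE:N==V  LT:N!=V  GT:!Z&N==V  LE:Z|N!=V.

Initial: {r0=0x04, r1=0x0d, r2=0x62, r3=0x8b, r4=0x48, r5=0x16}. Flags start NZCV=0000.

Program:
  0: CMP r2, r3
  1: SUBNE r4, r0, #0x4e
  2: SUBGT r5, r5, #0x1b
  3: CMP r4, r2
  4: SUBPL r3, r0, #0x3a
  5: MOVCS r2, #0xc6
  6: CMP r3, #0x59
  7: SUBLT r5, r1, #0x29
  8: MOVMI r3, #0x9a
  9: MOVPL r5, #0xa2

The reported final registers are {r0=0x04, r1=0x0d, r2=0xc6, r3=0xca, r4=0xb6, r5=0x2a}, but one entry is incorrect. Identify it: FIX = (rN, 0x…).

FIX = (r5, 0xa2)

0: ✓ CMP  NZCV=1001
1: ✓ SUBNE  r4←0xb6
2: ✓ SUBGT  r5←0xfb
3: ✓ CMP  NZCV=0011
4: ✓ SUBPL  r3←0xca
5: ✓ MOVCS  r2←0xc6
6: ✓ CMP  NZCV=0011
7: ✓ SUBLT  r5←0xe4
8: · MOVMI
9: ✓ MOVPL  r5←0xa2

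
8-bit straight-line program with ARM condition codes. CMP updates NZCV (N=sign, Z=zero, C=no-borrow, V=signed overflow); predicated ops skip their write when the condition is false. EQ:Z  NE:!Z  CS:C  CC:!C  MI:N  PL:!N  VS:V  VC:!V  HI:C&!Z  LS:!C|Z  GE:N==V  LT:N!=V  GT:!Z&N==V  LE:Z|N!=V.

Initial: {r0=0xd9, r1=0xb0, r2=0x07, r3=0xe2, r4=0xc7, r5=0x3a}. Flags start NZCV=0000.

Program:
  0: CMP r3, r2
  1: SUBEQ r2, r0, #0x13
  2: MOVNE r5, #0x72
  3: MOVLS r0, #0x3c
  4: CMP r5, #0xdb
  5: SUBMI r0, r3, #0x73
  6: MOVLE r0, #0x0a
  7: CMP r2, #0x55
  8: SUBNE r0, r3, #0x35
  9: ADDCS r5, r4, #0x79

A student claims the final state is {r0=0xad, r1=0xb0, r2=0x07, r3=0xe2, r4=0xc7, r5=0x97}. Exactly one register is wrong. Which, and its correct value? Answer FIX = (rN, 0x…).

FIX = (r5, 0x72)

[0] flags=1010 → (cmp)
[1] flags=1010 EQ?F → skip
[2] flags=1010 NE?T → r5=0x72
[3] flags=1010 LS?F → skip
[4] flags=1001 → (cmp)
[5] flags=1001 MI?T → r0=0x6f
[6] flags=1001 LE?F → skip
[7] flags=1000 → (cmp)
[8] flags=1000 NE?T → r0=0xad
[9] flags=1000 CS?F → skip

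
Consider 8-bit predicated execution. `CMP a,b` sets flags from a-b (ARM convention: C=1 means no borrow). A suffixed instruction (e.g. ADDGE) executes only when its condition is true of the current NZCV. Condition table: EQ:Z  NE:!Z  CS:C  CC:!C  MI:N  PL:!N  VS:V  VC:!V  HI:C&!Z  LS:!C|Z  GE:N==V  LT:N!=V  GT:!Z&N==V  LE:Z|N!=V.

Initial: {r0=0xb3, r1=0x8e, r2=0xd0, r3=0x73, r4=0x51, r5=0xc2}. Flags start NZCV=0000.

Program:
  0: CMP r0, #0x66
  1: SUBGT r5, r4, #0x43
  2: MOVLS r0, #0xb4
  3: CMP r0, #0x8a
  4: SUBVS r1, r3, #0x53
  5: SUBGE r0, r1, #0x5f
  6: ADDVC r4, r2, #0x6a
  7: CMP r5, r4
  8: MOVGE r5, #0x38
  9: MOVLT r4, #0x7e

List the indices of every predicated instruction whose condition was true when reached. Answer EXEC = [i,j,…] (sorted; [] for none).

0: ✓ CMP  NZCV=0011
1: · SUBGT
2: · MOVLS
3: ✓ CMP  NZCV=0010
4: · SUBVS
5: ✓ SUBGE  r0←0x2f
6: ✓ ADDVC  r4←0x3a
7: ✓ CMP  NZCV=1010
8: · MOVGE
9: ✓ MOVLT  r4←0x7e

EXEC = [5,6,9]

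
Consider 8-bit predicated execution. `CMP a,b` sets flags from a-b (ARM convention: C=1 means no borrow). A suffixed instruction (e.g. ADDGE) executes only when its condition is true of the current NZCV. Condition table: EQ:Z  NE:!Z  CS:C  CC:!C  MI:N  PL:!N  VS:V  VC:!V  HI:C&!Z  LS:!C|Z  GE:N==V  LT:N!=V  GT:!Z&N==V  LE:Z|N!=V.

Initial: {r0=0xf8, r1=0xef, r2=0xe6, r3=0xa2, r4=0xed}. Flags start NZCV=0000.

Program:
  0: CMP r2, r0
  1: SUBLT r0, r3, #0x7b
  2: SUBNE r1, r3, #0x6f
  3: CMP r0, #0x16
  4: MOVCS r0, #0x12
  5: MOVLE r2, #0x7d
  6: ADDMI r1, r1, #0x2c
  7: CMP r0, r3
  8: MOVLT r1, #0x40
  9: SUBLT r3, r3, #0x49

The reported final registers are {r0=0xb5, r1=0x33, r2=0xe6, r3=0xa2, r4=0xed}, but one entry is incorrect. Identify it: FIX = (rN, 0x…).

0: ✓ CMP  NZCV=1000
1: ✓ SUBLT  r0←0x27
2: ✓ SUBNE  r1←0x33
3: ✓ CMP  NZCV=0010
4: ✓ MOVCS  r0←0x12
5: · MOVLE
6: · ADDMI
7: ✓ CMP  NZCV=0000
8: · MOVLT
9: · SUBLT

FIX = (r0, 0x12)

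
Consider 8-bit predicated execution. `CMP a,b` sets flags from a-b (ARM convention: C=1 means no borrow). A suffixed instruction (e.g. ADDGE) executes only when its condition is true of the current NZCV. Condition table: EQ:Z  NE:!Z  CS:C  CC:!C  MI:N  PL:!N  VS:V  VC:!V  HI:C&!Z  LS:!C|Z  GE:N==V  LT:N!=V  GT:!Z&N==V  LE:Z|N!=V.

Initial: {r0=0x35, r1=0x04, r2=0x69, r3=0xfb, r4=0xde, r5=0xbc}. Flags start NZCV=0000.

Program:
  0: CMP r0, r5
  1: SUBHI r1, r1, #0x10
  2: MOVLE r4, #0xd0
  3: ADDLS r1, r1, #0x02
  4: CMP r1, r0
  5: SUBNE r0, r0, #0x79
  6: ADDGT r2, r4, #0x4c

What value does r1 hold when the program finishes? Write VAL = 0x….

[0] flags=0000 → (cmp)
[1] flags=0000 HI?F → skip
[2] flags=0000 LE?F → skip
[3] flags=0000 LS?T → r1=0x06
[4] flags=1000 → (cmp)
[5] flags=1000 NE?T → r0=0xbc
[6] flags=1000 GT?F → skip

VAL = 0x06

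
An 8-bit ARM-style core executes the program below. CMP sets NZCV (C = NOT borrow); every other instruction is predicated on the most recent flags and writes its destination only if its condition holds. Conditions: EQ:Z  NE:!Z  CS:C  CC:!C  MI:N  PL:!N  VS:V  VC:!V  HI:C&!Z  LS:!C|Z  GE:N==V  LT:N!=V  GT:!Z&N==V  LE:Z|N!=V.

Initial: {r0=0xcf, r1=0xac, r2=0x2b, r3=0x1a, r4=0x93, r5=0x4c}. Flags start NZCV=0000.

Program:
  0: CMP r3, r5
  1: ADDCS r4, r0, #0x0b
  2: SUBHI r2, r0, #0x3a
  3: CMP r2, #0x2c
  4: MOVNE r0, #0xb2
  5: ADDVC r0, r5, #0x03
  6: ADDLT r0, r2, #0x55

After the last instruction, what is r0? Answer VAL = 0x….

VAL = 0x80

[0] flags=1000 → (cmp)
[1] flags=1000 CS?F → skip
[2] flags=1000 HI?F → skip
[3] flags=1000 → (cmp)
[4] flags=1000 NE?T → r0=0xb2
[5] flags=1000 VC?T → r0=0x4f
[6] flags=1000 LT?T → r0=0x80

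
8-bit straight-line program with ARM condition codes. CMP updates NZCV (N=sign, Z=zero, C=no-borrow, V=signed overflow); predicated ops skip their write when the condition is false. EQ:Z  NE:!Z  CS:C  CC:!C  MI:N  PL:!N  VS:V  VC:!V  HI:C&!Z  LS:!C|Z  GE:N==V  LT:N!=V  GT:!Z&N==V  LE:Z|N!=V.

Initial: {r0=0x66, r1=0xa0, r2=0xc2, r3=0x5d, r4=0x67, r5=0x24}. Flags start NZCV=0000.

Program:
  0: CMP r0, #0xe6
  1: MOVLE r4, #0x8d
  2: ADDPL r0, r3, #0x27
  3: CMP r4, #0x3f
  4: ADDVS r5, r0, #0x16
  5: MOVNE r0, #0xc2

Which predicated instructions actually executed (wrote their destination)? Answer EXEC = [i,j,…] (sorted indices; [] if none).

0: ✓ CMP  NZCV=1001
1: · MOVLE
2: · ADDPL
3: ✓ CMP  NZCV=0010
4: · ADDVS
5: ✓ MOVNE  r0←0xc2

EXEC = [5]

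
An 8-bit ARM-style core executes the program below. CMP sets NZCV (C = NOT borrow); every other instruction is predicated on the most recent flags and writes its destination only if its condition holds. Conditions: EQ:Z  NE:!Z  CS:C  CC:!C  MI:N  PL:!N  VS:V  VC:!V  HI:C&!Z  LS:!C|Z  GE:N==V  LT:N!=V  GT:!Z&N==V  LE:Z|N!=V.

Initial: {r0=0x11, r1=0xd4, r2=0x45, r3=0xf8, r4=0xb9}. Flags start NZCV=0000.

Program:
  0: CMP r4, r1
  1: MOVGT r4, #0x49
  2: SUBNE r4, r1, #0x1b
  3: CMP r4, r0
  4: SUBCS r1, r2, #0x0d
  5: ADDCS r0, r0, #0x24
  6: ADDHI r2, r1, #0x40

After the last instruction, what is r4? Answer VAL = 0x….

[0] flags=1000 → (cmp)
[1] flags=1000 GT?F → skip
[2] flags=1000 NE?T → r4=0xb9
[3] flags=1010 → (cmp)
[4] flags=1010 CS?T → r1=0x38
[5] flags=1010 CS?T → r0=0x35
[6] flags=1010 HI?T → r2=0x78

VAL = 0xb9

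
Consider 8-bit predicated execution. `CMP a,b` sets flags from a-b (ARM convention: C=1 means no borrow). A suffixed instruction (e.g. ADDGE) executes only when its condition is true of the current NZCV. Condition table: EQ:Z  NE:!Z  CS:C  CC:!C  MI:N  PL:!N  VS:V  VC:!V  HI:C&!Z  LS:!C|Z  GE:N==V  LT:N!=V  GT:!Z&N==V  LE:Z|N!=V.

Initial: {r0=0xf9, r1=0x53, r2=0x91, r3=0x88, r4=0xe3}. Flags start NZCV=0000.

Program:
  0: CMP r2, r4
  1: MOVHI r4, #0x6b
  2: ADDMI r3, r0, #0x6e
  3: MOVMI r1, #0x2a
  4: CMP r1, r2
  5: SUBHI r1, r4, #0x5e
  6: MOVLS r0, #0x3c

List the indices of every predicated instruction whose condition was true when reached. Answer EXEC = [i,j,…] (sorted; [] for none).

EXEC = [2,3,6]

[0] flags=1000 → (cmp)
[1] flags=1000 HI?F → skip
[2] flags=1000 MI?T → r3=0x67
[3] flags=1000 MI?T → r1=0x2a
[4] flags=1001 → (cmp)
[5] flags=1001 HI?F → skip
[6] flags=1001 LS?T → r0=0x3c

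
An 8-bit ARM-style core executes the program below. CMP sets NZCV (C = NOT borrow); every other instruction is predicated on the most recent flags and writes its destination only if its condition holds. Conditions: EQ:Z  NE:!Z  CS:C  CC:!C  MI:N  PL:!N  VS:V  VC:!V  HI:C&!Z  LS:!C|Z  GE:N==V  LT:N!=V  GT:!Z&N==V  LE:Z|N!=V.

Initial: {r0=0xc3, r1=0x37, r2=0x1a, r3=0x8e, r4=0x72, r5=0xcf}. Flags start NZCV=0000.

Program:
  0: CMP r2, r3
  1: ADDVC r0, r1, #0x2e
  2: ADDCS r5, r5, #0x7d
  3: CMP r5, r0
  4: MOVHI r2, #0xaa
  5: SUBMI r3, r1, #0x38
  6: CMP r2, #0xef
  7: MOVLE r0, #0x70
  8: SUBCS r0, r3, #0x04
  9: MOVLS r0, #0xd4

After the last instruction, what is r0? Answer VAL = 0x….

[0] flags=1001 → (cmp)
[1] flags=1001 VC?F → skip
[2] flags=1001 CS?F → skip
[3] flags=0010 → (cmp)
[4] flags=0010 HI?T → r2=0xaa
[5] flags=0010 MI?F → skip
[6] flags=1000 → (cmp)
[7] flags=1000 LE?T → r0=0x70
[8] flags=1000 CS?F → skip
[9] flags=1000 LS?T → r0=0xd4

VAL = 0xd4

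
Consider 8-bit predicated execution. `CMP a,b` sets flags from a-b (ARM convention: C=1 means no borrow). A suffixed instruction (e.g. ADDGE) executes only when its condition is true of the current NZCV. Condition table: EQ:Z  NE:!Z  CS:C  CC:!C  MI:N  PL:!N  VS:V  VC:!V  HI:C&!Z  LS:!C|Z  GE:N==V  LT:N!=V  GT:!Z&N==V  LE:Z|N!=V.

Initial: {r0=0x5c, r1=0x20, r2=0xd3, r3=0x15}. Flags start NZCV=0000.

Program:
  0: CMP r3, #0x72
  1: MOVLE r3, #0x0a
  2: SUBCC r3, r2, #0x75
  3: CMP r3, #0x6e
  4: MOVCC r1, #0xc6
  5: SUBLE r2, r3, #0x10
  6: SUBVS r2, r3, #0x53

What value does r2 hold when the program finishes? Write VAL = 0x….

0: ✓ CMP  NZCV=1000
1: ✓ MOVLE  r3←0x0a
2: ✓ SUBCC  r3←0x5e
3: ✓ CMP  NZCV=1000
4: ✓ MOVCC  r1←0xc6
5: ✓ SUBLE  r2←0x4e
6: · SUBVS

VAL = 0x4e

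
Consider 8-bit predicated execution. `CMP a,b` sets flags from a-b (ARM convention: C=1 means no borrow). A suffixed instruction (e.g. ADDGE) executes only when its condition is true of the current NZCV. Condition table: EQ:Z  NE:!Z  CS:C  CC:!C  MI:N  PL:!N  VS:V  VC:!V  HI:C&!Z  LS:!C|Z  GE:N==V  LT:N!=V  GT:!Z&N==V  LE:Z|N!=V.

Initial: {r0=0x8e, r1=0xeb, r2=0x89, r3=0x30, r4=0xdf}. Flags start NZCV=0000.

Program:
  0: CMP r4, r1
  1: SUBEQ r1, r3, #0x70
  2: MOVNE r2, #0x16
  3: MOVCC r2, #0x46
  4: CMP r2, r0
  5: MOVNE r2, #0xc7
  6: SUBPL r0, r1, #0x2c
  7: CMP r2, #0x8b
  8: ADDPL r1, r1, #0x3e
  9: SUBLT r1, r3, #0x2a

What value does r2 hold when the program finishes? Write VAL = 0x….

VAL = 0xc7

[0] flags=1000 → (cmp)
[1] flags=1000 EQ?F → skip
[2] flags=1000 NE?T → r2=0x16
[3] flags=1000 CC?T → r2=0x46
[4] flags=1001 → (cmp)
[5] flags=1001 NE?T → r2=0xc7
[6] flags=1001 PL?F → skip
[7] flags=0010 → (cmp)
[8] flags=0010 PL?T → r1=0x29
[9] flags=0010 LT?F → skip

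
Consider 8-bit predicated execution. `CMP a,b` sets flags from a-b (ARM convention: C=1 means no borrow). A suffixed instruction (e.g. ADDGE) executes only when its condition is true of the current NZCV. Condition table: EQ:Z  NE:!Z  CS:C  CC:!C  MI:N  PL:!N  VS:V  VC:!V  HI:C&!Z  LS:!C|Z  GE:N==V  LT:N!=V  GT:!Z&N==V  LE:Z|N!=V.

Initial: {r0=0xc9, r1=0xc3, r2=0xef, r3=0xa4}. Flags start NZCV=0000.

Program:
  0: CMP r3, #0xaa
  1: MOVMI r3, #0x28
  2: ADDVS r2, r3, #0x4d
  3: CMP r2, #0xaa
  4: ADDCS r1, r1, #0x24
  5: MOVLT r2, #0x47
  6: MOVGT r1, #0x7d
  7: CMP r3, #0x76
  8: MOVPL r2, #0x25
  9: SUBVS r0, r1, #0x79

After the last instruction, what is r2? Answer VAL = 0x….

VAL = 0xef

[0] flags=1000 → (cmp)
[1] flags=1000 MI?T → r3=0x28
[2] flags=1000 VS?F → skip
[3] flags=0010 → (cmp)
[4] flags=0010 CS?T → r1=0xe7
[5] flags=0010 LT?F → skip
[6] flags=0010 GT?T → r1=0x7d
[7] flags=1000 → (cmp)
[8] flags=1000 PL?F → skip
[9] flags=1000 VS?F → skip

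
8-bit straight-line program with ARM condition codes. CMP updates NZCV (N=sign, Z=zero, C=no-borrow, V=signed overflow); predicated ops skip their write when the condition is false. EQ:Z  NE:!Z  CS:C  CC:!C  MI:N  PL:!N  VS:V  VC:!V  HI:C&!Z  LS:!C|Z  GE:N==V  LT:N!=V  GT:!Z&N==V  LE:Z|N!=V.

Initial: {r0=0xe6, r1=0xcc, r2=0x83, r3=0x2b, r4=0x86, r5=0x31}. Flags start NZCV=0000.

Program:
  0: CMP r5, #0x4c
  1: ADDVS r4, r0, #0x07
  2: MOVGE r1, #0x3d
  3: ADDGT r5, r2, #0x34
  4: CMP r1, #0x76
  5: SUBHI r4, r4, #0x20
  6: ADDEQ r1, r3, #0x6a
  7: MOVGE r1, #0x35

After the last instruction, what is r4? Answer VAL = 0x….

VAL = 0x66

[0] flags=1000 → (cmp)
[1] flags=1000 VS?F → skip
[2] flags=1000 GE?F → skip
[3] flags=1000 GT?F → skip
[4] flags=0011 → (cmp)
[5] flags=0011 HI?T → r4=0x66
[6] flags=0011 EQ?F → skip
[7] flags=0011 GE?F → skip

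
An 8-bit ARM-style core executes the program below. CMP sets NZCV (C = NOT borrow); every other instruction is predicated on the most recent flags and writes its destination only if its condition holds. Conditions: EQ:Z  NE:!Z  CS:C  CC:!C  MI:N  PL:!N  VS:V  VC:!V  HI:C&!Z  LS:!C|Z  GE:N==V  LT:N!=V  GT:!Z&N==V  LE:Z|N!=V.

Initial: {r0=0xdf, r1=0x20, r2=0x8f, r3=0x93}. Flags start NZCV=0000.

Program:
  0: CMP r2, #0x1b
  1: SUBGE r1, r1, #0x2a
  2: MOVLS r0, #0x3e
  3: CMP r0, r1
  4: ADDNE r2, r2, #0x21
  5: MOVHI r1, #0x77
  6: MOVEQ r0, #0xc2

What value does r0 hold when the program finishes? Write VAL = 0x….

0: ✓ CMP  NZCV=0011
1: · SUBGE
2: · MOVLS
3: ✓ CMP  NZCV=1010
4: ✓ ADDNE  r2←0xb0
5: ✓ MOVHI  r1←0x77
6: · MOVEQ

VAL = 0xdf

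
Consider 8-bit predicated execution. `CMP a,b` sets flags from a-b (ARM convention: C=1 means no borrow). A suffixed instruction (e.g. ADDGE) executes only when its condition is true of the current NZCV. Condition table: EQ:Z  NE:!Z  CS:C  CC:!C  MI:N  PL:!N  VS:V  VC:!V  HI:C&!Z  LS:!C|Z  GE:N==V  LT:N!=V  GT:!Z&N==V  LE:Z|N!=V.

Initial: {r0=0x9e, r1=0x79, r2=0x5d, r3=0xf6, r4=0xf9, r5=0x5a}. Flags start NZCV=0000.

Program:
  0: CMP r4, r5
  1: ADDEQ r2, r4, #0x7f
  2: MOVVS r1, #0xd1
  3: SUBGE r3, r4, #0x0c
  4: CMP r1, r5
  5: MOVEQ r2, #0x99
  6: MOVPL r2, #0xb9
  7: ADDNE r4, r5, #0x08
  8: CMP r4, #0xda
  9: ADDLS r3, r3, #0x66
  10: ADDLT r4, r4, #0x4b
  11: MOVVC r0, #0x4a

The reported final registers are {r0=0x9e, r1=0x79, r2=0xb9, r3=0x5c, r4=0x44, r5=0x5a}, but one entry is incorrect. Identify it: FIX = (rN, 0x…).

[0] flags=1010 → (cmp)
[1] flags=1010 EQ?F → skip
[2] flags=1010 VS?F → skip
[3] flags=1010 GE?F → skip
[4] flags=0010 → (cmp)
[5] flags=0010 EQ?F → skip
[6] flags=0010 PL?T → r2=0xb9
[7] flags=0010 NE?T → r4=0x62
[8] flags=1001 → (cmp)
[9] flags=1001 LS?T → r3=0x5c
[10] flags=1001 LT?F → skip
[11] flags=1001 VC?F → skip

FIX = (r4, 0x62)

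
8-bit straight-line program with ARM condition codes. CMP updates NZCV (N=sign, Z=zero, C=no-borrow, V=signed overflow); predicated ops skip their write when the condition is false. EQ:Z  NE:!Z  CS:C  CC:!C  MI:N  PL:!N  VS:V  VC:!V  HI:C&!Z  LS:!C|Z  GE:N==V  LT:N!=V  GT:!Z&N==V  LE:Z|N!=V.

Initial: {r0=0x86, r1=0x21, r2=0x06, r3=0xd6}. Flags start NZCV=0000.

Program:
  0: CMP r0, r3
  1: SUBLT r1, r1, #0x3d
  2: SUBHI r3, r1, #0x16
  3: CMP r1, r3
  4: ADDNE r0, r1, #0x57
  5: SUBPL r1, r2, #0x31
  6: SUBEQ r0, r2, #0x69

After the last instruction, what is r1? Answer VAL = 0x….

VAL = 0xd5

0: ✓ CMP  NZCV=1000
1: ✓ SUBLT  r1←0xe4
2: · SUBHI
3: ✓ CMP  NZCV=0010
4: ✓ ADDNE  r0←0x3b
5: ✓ SUBPL  r1←0xd5
6: · SUBEQ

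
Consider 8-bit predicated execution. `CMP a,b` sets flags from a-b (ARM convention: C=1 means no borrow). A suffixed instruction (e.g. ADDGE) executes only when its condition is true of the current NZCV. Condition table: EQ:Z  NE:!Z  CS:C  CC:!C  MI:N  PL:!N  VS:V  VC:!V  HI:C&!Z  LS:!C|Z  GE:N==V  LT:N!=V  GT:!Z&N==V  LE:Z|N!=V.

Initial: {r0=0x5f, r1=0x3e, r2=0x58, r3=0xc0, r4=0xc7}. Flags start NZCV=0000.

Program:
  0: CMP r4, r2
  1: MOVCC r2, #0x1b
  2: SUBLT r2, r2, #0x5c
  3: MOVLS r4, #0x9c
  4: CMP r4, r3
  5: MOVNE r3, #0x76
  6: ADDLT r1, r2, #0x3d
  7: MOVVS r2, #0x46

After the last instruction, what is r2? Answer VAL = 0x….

VAL = 0xfc

0: ✓ CMP  NZCV=0011
1: · MOVCC
2: ✓ SUBLT  r2←0xfc
3: · MOVLS
4: ✓ CMP  NZCV=0010
5: ✓ MOVNE  r3←0x76
6: · ADDLT
7: · MOVVS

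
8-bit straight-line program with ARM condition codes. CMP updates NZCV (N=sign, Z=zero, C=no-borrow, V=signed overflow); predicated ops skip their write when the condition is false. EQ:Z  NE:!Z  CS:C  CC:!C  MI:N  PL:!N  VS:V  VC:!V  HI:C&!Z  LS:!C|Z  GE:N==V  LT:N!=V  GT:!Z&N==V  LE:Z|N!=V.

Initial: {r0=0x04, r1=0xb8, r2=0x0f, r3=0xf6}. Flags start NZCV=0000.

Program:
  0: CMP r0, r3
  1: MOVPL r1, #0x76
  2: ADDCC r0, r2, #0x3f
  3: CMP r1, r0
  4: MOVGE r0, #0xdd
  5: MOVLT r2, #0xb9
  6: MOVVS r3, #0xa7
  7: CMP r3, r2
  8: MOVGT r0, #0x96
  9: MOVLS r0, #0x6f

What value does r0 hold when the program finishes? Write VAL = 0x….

[0] flags=0000 → (cmp)
[1] flags=0000 PL?T → r1=0x76
[2] flags=0000 CC?T → r0=0x4e
[3] flags=0010 → (cmp)
[4] flags=0010 GE?T → r0=0xdd
[5] flags=0010 LT?F → skip
[6] flags=0010 VS?F → skip
[7] flags=1010 → (cmp)
[8] flags=1010 GT?F → skip
[9] flags=1010 LS?F → skip

VAL = 0xdd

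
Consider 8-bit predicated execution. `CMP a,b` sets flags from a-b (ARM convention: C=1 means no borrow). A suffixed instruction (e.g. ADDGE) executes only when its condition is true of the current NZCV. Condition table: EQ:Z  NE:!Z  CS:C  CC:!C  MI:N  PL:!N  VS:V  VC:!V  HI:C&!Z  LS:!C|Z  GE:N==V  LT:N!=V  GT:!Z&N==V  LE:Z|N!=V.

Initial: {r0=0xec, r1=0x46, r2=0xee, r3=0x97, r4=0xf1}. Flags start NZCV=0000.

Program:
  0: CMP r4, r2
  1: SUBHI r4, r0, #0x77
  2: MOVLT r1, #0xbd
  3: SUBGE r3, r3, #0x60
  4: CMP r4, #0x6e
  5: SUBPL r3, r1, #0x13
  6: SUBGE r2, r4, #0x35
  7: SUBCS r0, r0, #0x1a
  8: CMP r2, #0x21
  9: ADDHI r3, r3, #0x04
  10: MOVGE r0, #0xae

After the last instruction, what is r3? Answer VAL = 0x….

0: ✓ CMP  NZCV=0010
1: ✓ SUBHI  r4←0x75
2: · MOVLT
3: ✓ SUBGE  r3←0x37
4: ✓ CMP  NZCV=0010
5: ✓ SUBPL  r3←0x33
6: ✓ SUBGE  r2←0x40
7: ✓ SUBCS  r0←0xd2
8: ✓ CMP  NZCV=0010
9: ✓ ADDHI  r3←0x37
10: ✓ MOVGE  r0←0xae

VAL = 0x37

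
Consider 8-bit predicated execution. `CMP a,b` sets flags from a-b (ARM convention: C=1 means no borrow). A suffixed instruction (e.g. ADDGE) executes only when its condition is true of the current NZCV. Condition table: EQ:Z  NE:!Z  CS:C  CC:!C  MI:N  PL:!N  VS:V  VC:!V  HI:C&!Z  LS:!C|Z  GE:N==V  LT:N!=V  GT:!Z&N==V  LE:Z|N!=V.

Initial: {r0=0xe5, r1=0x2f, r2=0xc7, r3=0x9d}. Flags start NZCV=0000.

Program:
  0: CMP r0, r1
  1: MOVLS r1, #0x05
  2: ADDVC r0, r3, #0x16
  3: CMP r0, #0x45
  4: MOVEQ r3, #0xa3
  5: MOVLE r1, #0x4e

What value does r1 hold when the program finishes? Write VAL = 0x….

VAL = 0x4e

[0] flags=1010 → (cmp)
[1] flags=1010 LS?F → skip
[2] flags=1010 VC?T → r0=0xb3
[3] flags=0011 → (cmp)
[4] flags=0011 EQ?F → skip
[5] flags=0011 LE?T → r1=0x4e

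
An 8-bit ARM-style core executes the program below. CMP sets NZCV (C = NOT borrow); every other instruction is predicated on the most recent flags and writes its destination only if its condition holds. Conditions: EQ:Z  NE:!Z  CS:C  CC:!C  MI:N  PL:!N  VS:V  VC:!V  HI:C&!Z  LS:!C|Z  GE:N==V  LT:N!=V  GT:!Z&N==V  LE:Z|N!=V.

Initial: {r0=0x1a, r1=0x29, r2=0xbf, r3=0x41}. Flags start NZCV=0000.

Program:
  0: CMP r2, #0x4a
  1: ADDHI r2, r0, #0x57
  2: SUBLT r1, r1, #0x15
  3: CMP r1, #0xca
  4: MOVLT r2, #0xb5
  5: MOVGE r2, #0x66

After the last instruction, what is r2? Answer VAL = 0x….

VAL = 0x66

[0] flags=0011 → (cmp)
[1] flags=0011 HI?T → r2=0x71
[2] flags=0011 LT?T → r1=0x14
[3] flags=0000 → (cmp)
[4] flags=0000 LT?F → skip
[5] flags=0000 GE?T → r2=0x66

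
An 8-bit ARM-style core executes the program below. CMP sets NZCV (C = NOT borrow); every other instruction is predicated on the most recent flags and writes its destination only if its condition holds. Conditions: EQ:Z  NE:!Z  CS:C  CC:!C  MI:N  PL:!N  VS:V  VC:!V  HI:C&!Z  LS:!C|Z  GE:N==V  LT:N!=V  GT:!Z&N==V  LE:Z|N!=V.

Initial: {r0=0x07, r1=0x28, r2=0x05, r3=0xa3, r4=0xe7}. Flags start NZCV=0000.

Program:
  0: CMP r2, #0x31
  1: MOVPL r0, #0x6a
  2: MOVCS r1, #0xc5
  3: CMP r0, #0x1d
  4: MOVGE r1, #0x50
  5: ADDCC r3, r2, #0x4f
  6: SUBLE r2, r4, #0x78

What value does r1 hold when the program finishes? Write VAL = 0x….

VAL = 0x28

0: ✓ CMP  NZCV=1000
1: · MOVPL
2: · MOVCS
3: ✓ CMP  NZCV=1000
4: · MOVGE
5: ✓ ADDCC  r3←0x54
6: ✓ SUBLE  r2←0x6f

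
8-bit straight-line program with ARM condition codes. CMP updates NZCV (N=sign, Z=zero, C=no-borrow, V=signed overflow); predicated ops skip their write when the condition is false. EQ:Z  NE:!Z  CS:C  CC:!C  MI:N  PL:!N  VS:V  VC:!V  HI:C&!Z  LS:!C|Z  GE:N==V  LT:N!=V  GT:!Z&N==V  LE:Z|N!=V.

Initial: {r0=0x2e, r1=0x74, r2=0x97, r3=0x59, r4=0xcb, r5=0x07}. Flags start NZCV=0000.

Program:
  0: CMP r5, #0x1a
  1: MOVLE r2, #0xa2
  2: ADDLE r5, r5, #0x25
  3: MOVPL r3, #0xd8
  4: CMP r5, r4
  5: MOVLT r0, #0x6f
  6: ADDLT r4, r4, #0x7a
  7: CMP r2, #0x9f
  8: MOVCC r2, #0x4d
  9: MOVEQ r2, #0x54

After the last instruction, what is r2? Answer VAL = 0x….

VAL = 0xa2

0: ✓ CMP  NZCV=1000
1: ✓ MOVLE  r2←0xa2
2: ✓ ADDLE  r5←0x2c
3: · MOVPL
4: ✓ CMP  NZCV=0000
5: · MOVLT
6: · ADDLT
7: ✓ CMP  NZCV=0010
8: · MOVCC
9: · MOVEQ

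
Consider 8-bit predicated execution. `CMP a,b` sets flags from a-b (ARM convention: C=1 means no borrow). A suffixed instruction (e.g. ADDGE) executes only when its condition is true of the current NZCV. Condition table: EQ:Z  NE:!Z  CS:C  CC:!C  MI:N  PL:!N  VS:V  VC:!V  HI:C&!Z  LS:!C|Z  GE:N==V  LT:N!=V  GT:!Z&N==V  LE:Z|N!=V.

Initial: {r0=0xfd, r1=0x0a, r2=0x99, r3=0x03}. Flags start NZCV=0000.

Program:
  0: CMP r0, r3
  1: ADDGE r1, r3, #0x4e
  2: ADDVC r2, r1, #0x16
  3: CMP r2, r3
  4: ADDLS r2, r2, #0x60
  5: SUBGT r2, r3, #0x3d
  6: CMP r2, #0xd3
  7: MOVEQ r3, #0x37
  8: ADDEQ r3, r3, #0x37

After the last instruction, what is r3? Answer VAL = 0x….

[0] flags=1010 → (cmp)
[1] flags=1010 GE?F → skip
[2] flags=1010 VC?T → r2=0x20
[3] flags=0010 → (cmp)
[4] flags=0010 LS?F → skip
[5] flags=0010 GT?T → r2=0xc6
[6] flags=1000 → (cmp)
[7] flags=1000 EQ?F → skip
[8] flags=1000 EQ?F → skip

VAL = 0x03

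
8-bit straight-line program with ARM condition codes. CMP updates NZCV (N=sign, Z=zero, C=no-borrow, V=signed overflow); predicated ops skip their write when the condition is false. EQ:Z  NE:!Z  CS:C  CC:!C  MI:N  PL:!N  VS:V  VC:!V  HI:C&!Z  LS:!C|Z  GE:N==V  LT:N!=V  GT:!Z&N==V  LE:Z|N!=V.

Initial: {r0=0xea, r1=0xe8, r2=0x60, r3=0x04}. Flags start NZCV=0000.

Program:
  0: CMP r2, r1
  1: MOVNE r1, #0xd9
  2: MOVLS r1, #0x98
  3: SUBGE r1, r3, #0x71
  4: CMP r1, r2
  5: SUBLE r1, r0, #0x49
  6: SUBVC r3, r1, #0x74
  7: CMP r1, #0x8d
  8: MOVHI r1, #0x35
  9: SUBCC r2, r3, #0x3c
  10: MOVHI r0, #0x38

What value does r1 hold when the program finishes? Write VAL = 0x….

[0] flags=0000 → (cmp)
[1] flags=0000 NE?T → r1=0xd9
[2] flags=0000 LS?T → r1=0x98
[3] flags=0000 GE?T → r1=0x93
[4] flags=0011 → (cmp)
[5] flags=0011 LE?T → r1=0xa1
[6] flags=0011 VC?F → skip
[7] flags=0010 → (cmp)
[8] flags=0010 HI?T → r1=0x35
[9] flags=0010 CC?F → skip
[10] flags=0010 HI?T → r0=0x38

VAL = 0x35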